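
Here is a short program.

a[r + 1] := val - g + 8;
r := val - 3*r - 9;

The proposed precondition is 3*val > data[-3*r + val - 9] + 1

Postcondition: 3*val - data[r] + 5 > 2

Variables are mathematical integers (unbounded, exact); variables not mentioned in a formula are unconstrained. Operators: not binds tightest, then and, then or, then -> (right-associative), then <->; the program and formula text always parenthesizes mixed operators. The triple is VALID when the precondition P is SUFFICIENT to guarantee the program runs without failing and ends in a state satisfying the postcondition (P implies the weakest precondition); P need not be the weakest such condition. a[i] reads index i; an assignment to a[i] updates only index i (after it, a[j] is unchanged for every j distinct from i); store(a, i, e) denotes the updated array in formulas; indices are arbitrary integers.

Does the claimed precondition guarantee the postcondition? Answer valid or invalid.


Working backward. After the program, the postcondition 3*val - data[r] + 5 > 2 must hold; in canonical form it is 3*val > data[r] - 3.
Before r := val - 3*r - 9: 3*val > data[-3*r + val - 9] - 3
Before a[r + 1] := val - g + 8: 3*val > data[-3*r + val - 9] - 3
The weakest precondition is 3*val > data[-3*r + val - 9] - 3.
Check whether 3*val > data[-3*r + val - 9] + 1 implies it.
Every state satisfying the precondition satisfies the weakest precondition: the implication holds.
Answer: valid


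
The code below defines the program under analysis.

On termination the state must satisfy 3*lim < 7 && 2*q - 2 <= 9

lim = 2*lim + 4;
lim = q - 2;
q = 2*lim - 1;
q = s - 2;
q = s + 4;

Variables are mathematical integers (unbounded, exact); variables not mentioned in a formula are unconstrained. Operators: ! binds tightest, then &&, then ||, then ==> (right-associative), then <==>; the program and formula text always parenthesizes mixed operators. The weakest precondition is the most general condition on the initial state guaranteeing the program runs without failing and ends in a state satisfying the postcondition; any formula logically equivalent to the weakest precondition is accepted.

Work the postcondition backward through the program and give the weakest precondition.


Working backward. After the program, the postcondition 3*lim < 7 && 2*q - 2 <= 9 must hold; in canonical form it is 3*lim < 7 && 2*q <= 11.
Before q := s + 4: 3*lim < 7 && 2*s <= 3
Before q := s - 2: 3*lim < 7 && 2*s <= 3
Before q := 2*lim - 1: 3*lim < 7 && 2*s <= 3
Before lim := q - 2: 3*q < 13 && 2*s <= 3
Before lim := 2*lim + 4: 3*q < 13 && 2*s <= 3
Answer: WP = 3*q < 13 && 2*s <= 3


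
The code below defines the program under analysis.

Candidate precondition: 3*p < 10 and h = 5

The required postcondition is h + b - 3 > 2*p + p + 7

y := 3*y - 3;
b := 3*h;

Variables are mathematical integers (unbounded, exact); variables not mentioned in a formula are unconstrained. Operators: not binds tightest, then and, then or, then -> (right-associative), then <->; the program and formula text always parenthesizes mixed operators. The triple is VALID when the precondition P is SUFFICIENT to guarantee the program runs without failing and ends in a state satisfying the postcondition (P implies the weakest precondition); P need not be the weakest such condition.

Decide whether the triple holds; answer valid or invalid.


Working backward. After the program, the postcondition h + b - 3 > 2*p + p + 7 must hold; in canonical form it is b + h > 3*p + 10.
Before b := 3*h: 4*h > 3*p + 10
Before y := 3*y - 3: 4*h > 3*p + 10
The weakest precondition is 4*h > 3*p + 10.
Check whether 3*p < 10 and h = 5 implies it.
Every state satisfying the precondition satisfies the weakest precondition: the implication holds.
Answer: valid


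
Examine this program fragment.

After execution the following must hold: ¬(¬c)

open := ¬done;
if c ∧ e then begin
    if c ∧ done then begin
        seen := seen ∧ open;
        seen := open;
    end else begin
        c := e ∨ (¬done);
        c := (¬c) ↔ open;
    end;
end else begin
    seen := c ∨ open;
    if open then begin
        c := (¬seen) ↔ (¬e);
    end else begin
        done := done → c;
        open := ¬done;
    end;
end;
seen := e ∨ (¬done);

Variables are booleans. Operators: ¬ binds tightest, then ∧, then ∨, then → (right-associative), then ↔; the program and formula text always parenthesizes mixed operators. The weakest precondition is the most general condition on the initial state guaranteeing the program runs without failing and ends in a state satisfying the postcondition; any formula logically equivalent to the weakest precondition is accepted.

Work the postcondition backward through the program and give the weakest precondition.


Working backward. After the program, the postcondition ¬(¬c) must hold; in canonical form it is c.
Before seen := e ∨ (¬done): c
Then branch requires ((c ∧ done) → c) ∧ ((¬(c ∧ done)) → ((¬(e ∨ (¬done))) ↔ open)); else branch requires (open → ((¬(c ∨ open)) ↔ (¬e))) ∧ ((¬open) → c).
Before the if: ((c ∧ e) → (((c ∧ done) → c) ∧ ((¬(c ∧ done)) → ((¬(e ∨ (¬done))) ↔ open)))) ∧ ((¬(c ∧ e)) → ((open → ((¬(c ∨ open)) ↔ (¬e))) ∧ ((¬open) → c)))
Before open := ¬done: ((c ∧ e) → (((c ∧ done) → c) ∧ ((¬(c ∧ done)) → ((¬(e ∨ (¬done))) ↔ (¬done))))) ∧ ((¬(c ∧ e)) → (((¬done) → ((¬(c ∨ (¬done))) ↔ (¬e))) ∧ (done → c)))
Answer: WP = ((c ∧ e) → (((c ∧ done) → c) ∧ ((¬(c ∧ done)) → ((¬(e ∨ (¬done))) ↔ (¬done))))) ∧ ((¬(c ∧ e)) → (((¬done) → ((¬(c ∨ (¬done))) ↔ (¬e))) ∧ (done → c)))


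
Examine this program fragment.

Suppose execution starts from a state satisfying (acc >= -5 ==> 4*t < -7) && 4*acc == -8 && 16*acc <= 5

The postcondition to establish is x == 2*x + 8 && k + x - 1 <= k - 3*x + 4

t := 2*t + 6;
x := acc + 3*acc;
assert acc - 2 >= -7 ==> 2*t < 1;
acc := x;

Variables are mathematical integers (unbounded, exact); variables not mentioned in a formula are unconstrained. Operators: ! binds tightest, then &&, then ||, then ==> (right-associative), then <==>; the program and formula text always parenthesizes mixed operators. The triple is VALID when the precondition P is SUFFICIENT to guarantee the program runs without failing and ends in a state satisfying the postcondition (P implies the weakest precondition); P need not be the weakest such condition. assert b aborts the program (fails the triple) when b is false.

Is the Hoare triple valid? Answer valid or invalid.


Working backward. After the program, the postcondition x == 2*x + 8 && k + x - 1 <= k - 3*x + 4 must hold; in canonical form it is x == -8 && 4*x <= 5.
Before acc := x: x == -8 && 4*x <= 5
Before assert acc - 2 >= -7 ==> 2*t < 1: (acc >= -5 ==> 2*t < 1) && x == -8 && 4*x <= 5
Before x := acc + 3*acc: (acc >= -5 ==> 2*t < 1) && 4*acc == -8 && 16*acc <= 5
Before t := 2*t + 6: (acc >= -5 ==> 4*t < -11) && 4*acc == -8 && 16*acc <= 5
The weakest precondition is (acc >= -5 ==> 4*t < -11) && 4*acc == -8 && 16*acc <= 5.
Check whether (acc >= -5 ==> 4*t < -7) && 4*acc == -8 && 16*acc <= 5 implies it.
Countermodel: at the initial state acc = -2, t = -2, the precondition holds but the weakest precondition fails.
Answer: invalid


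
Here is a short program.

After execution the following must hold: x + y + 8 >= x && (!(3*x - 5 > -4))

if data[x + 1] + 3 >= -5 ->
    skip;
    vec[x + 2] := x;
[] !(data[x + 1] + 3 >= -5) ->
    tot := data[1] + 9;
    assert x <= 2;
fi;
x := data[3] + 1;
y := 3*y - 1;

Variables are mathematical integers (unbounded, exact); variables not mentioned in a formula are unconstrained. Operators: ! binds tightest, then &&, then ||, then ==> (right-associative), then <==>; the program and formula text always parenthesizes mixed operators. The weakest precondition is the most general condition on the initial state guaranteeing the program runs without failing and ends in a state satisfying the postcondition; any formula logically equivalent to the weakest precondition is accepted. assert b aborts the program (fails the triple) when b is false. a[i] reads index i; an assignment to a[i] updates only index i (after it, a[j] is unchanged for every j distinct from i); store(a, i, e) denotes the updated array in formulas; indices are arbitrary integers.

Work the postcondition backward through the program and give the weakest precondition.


Working backward. After the program, the postcondition x + y + 8 >= x && (!(3*x - 5 > -4)) must hold; in canonical form it is y >= -8 && (!(3*x > 1)).
Before y := 3*y - 1: 3*y >= -7 && (!(3*x > 1))
Before x := data[3] + 1: 3*y >= -7 && (!(3*data[3] > -2))
Then branch requires 3*y >= -7 && (!(3*data[3] > -2)); else branch requires x <= 2 && 3*y >= -7 && (!(3*data[3] > -2)).
Before the if: (data[x + 1] >= -8 ==> (3*y >= -7 && (!(3*data[3] > -2)))) && ((!(data[x + 1] >= -8)) ==> (x <= 2 && 3*y >= -7 && (!(3*data[3] > -2))))
Answer: WP = (data[x + 1] >= -8 ==> (3*y >= -7 && (!(3*data[3] > -2)))) && ((!(data[x + 1] >= -8)) ==> (x <= 2 && 3*y >= -7 && (!(3*data[3] > -2))))


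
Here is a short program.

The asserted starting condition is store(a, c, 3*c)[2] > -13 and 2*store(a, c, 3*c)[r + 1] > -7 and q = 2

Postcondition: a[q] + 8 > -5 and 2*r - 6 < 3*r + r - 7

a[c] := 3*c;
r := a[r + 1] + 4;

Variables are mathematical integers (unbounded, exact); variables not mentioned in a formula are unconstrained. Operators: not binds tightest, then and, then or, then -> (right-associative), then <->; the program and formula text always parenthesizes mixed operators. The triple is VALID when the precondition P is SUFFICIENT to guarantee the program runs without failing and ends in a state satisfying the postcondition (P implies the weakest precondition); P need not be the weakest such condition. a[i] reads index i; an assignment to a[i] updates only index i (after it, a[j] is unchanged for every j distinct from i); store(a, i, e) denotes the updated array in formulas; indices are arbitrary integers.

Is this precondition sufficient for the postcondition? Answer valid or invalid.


Working backward. After the program, the postcondition a[q] + 8 > -5 and 2*r - 6 < 3*r + r - 7 must hold; in canonical form it is a[q] > -13 and 2*r > 1.
Before r := a[r + 1] + 4: a[q] > -13 and 2*a[r + 1] > -7
Before a[c] := 3*c: store(a, c, 3*c)[q] > -13 and 2*store(a, c, 3*c)[r + 1] > -7
The weakest precondition is store(a, c, 3*c)[q] > -13 and 2*store(a, c, 3*c)[r + 1] > -7.
Check whether store(a, c, 3*c)[2] > -13 and 2*store(a, c, 3*c)[r + 1] > -7 and q = 2 implies it.
Every state satisfying the precondition satisfies the weakest precondition: the implication holds.
Answer: valid


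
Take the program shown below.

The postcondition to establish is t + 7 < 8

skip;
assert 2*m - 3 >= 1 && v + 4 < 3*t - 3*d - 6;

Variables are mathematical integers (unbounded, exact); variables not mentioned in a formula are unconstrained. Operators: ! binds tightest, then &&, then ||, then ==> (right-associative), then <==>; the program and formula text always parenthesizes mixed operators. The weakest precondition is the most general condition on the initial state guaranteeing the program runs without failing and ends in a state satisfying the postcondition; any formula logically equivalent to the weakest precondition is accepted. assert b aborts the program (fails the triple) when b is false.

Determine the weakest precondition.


Working backward. After the program, the postcondition t + 7 < 8 must hold; in canonical form it is t < 1.
Before assert 2*m - 3 >= 1 && v + 4 < 3*t - 3*d - 6: 2*m >= 4 && 3*d + v < 3*t - 10 && t < 1
Before skip: 2*m >= 4 && 3*d + v < 3*t - 10 && t < 1
Answer: WP = 2*m >= 4 && 3*d + v < 3*t - 10 && t < 1


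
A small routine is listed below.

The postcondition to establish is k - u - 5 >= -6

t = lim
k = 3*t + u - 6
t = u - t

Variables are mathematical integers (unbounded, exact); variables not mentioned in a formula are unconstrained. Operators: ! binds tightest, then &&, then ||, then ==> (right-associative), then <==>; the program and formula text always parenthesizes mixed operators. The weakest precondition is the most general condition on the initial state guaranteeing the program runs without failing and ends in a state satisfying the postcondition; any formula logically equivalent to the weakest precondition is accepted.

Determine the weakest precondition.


Working backward. After the program, the postcondition k - u - 5 >= -6 must hold; in canonical form it is k >= u - 1.
Before t := u - t: k >= u - 1
Before k := 3*t + u - 6: 3*t >= 5
Before t := lim: 3*lim >= 5
Answer: WP = 3*lim >= 5


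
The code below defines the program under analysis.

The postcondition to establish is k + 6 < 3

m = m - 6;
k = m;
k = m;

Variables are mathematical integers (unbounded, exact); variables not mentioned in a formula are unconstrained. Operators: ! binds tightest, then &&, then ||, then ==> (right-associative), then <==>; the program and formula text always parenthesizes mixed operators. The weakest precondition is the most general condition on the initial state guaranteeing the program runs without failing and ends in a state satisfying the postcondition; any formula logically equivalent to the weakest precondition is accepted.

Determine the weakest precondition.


Working backward. After the program, the postcondition k + 6 < 3 must hold; in canonical form it is k < -3.
Before k := m: m < -3
Before k := m: m < -3
Before m := m - 6: m < 3
Answer: WP = m < 3


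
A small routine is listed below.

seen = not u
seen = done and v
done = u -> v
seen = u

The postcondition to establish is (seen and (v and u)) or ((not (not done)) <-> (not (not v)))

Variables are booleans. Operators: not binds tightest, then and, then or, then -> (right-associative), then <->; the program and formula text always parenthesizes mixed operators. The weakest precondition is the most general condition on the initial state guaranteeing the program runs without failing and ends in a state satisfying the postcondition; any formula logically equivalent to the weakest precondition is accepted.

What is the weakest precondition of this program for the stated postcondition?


Working backward. After the program, the postcondition (seen and (v and u)) or ((not (not done)) <-> (not (not v))) must hold; in canonical form it is (seen and v and u) or (done <-> v).
Before seen := u: (u and v) or (done <-> v)
Before done := u -> v: (u and v) or ((u -> v) <-> v)
Before seen := done and v: (u and v) or ((u -> v) <-> v)
Before seen := not u: (u and v) or ((u -> v) <-> v)
Answer: WP = (u and v) or ((u -> v) <-> v)


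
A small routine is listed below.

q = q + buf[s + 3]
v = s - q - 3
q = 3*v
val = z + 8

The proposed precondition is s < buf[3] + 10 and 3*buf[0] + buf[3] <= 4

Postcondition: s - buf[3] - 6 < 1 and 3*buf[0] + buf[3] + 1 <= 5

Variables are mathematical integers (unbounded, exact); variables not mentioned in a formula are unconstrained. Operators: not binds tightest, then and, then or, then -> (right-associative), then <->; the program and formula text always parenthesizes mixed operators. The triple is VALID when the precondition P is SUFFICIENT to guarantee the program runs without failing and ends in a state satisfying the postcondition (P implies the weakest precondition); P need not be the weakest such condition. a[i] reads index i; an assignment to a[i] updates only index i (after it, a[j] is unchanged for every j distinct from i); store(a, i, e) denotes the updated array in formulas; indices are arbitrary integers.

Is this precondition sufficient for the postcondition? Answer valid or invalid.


Working backward. After the program, the postcondition s - buf[3] - 6 < 1 and 3*buf[0] + buf[3] + 1 <= 5 must hold; in canonical form it is s < buf[3] + 7 and 3*buf[0] + buf[3] <= 4.
Before val := z + 8: s < buf[3] + 7 and 3*buf[0] + buf[3] <= 4
Before q := 3*v: s < buf[3] + 7 and 3*buf[0] + buf[3] <= 4
Before v := s - q - 3: s < buf[3] + 7 and 3*buf[0] + buf[3] <= 4
Before q := q + buf[s + 3]: s < buf[3] + 7 and 3*buf[0] + buf[3] <= 4
The weakest precondition is s < buf[3] + 7 and 3*buf[0] + buf[3] <= 4.
Check whether s < buf[3] + 10 and 3*buf[0] + buf[3] <= 4 implies it.
Countermodel: at the initial state buf = {[0] = -15215, [3] = -17422, elsewhere -17422}, s = -17415, the precondition holds but the weakest precondition fails.
Answer: invalid


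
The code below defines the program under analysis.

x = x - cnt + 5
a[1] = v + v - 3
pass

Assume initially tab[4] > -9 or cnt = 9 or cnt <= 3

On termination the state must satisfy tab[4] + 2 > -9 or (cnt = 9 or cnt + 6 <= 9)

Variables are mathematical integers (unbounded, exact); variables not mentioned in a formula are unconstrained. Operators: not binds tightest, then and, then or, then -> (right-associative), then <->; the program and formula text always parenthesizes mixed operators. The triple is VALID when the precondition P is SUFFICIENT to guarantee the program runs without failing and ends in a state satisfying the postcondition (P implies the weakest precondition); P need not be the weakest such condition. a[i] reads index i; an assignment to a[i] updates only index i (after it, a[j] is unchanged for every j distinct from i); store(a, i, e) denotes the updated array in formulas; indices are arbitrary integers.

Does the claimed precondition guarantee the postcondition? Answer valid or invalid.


Working backward. After the program, the postcondition tab[4] + 2 > -9 or (cnt = 9 or cnt + 6 <= 9) must hold; in canonical form it is tab[4] > -11 or cnt = 9 or cnt <= 3.
Before skip: tab[4] > -11 or cnt = 9 or cnt <= 3
Before a[1] := v + v - 3: tab[4] > -11 or cnt = 9 or cnt <= 3
Before x := x - cnt + 5: tab[4] > -11 or cnt = 9 or cnt <= 3
The weakest precondition is tab[4] > -11 or cnt = 9 or cnt <= 3.
Check whether tab[4] > -9 or cnt = 9 or cnt <= 3 implies it.
Every state satisfying the precondition satisfies the weakest precondition: the implication holds.
Answer: valid


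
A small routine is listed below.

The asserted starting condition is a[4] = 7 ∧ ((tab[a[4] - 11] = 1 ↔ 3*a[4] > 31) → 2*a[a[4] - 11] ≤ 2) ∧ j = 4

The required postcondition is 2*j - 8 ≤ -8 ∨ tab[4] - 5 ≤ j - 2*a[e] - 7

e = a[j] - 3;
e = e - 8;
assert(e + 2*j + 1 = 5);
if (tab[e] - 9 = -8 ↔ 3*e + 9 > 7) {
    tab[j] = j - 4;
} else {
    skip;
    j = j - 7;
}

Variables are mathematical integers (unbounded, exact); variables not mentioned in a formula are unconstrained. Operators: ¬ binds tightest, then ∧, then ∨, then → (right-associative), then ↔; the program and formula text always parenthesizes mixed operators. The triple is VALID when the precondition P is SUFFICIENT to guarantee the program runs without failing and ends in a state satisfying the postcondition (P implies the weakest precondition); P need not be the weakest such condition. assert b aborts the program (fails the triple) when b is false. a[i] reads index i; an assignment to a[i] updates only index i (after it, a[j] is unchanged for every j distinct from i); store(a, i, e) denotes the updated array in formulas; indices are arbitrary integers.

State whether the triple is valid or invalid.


Working backward. After the program, the postcondition 2*j - 8 ≤ -8 ∨ tab[4] - 5 ≤ j - 2*a[e] - 7 must hold; in canonical form it is 2*j ≤ 0 ∨ 2*a[e] + tab[4] ≤ j - 2.
Then branch requires 2*j ≤ 0 ∨ 2*a[e] + store(tab, j, j - 4)[4] ≤ j - 2; else branch requires 2*j ≤ 14 ∨ 2*a[e] + tab[4] ≤ j - 9.
Before the if: ((tab[e] = 1 ↔ 3*e > -2) → (2*j ≤ 0 ∨ 2*a[e] + store(tab, j, j - 4)[4] ≤ j - 2)) ∧ ((¬(tab[e] = 1 ↔ 3*e > -2)) → (2*j ≤ 14 ∨ 2*a[e] + tab[4] ≤ j - 9))
Before assert e + 2*j + 1 = 5: e + 2*j = 4 ∧ ((tab[e] = 1 ↔ 3*e > -2) → (2*j ≤ 0 ∨ 2*a[e] + store(tab, j, j - 4)[4] ≤ j - 2)) ∧ ((¬(tab[e] = 1 ↔ 3*e > -2)) → (2*j ≤ 14 ∨ 2*a[e] + tab[4] ≤ j - 9))
Before e := e - 8: e + 2*j = 12 ∧ ((tab[e - 8] = 1 ↔ 3*e > 22) → (2*j ≤ 0 ∨ 2*a[e - 8] + store(tab, j, j - 4)[4] ≤ j - 2)) ∧ ((¬(tab[e - 8] = 1 ↔ 3*e > 22)) → (2*j ≤ 14 ∨ 2*a[e - 8] + tab[4] ≤ j - 9))
Before e := a[j] - 3: a[j] + 2*j = 15 ∧ ((tab[a[j] - 11] = 1 ↔ 3*a[j] > 31) → (2*j ≤ 0 ∨ 2*a[a[j] - 11] + store(tab, j, j - 4)[4] ≤ j - 2)) ∧ ((¬(tab[a[j] - 11] = 1 ↔ 3*a[j] > 31)) → (2*j ≤ 14 ∨ 2*a[a[j] - 11] + tab[4] ≤ j - 9))
The weakest precondition is a[j] + 2*j = 15 ∧ ((tab[a[j] - 11] = 1 ↔ 3*a[j] > 31) → (2*j ≤ 0 ∨ 2*a[a[j] - 11] + store(tab, j, j - 4)[4] ≤ j - 2)) ∧ ((¬(tab[a[j] - 11] = 1 ↔ 3*a[j] > 31)) → (2*j ≤ 14 ∨ 2*a[a[j] - 11] + tab[4] ≤ j - 9)).
Check whether a[4] = 7 ∧ ((tab[a[4] - 11] = 1 ↔ 3*a[4] > 31) → 2*a[a[4] - 11] ≤ 2) ∧ j = 4 implies it.
Every state satisfying the precondition satisfies the weakest precondition: the implication holds.
Answer: valid


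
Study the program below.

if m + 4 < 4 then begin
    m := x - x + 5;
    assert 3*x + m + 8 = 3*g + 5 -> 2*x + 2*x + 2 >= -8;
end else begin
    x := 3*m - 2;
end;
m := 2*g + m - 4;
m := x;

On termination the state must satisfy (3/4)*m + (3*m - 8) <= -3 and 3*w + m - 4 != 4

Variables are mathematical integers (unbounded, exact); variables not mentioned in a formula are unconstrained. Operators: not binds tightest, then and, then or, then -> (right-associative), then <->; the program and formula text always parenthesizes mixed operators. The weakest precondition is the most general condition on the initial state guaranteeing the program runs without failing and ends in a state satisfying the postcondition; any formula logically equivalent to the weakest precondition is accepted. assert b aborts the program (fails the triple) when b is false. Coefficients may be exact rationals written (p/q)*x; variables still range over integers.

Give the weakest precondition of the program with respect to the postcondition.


Working backward. After the program, the postcondition (3/4)*m + (3*m - 8) <= -3 and 3*w + m - 4 != 4 must hold; in canonical form it is (15/4)*m <= 5 and m + 3*w != 8.
Before m := x: (15/4)*x <= 5 and 3*w + x != 8
Before m := 2*g + m - 4: (15/4)*x <= 5 and 3*w + x != 8
Then branch requires (3*x = 3*g - 8 -> 4*x >= -10) and (15/4)*x <= 5 and 3*w + x != 8; else branch requires (45/4)*m <= 25/2 and 3*m + 3*w != 10.
Before the if: (m < 0 -> ((3*x = 3*g - 8 -> 4*x >= -10) and (15/4)*x <= 5 and 3*w + x != 8)) and ((not (m < 0)) -> ((45/4)*m <= 25/2 and 3*m + 3*w != 10))
Answer: WP = (m < 0 -> ((3*x = 3*g - 8 -> 4*x >= -10) and (15/4)*x <= 5 and 3*w + x != 8)) and ((not (m < 0)) -> ((45/4)*m <= 25/2 and 3*m + 3*w != 10))


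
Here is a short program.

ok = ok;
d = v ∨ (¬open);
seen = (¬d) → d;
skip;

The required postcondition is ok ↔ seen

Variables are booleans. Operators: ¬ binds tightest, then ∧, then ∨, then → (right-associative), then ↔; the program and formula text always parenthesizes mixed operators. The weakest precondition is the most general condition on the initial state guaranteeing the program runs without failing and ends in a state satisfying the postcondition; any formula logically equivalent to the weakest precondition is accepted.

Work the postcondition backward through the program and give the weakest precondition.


Working backward. After the program, ok ↔ seen must hold.
Before skip: ok ↔ seen
Before seen := (¬d) → d: ok ↔ ((¬d) → d)
Before d := v ∨ (¬open): ok ↔ ((¬(v ∨ (¬open))) → (v ∨ (¬open)))
Before ok := ok: ok ↔ ((¬(v ∨ (¬open))) → (v ∨ (¬open)))
Answer: WP = ok ↔ ((¬(v ∨ (¬open))) → (v ∨ (¬open)))


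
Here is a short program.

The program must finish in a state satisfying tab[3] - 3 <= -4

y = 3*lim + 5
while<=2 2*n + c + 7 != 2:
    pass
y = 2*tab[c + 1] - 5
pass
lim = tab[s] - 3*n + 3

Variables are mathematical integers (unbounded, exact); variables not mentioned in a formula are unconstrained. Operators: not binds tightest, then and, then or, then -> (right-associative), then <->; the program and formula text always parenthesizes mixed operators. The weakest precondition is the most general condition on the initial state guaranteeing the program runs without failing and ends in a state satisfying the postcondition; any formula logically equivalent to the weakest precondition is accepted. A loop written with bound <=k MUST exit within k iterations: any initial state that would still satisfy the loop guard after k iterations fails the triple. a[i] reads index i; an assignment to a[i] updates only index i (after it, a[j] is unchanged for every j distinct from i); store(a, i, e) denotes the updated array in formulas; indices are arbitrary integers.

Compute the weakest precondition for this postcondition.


Working backward. After the program, the postcondition tab[3] - 3 <= -4 must hold; in canonical form it is tab[3] <= -1.
Before lim := tab[s] - 3*n + 3: tab[3] <= -1
Before skip: tab[3] <= -1
Before y := 2*tab[c + 1] - 5: tab[3] <= -1
Before the loop (bound <=2), unroll the exhaustion recursion (WP_0 = exit-now case; WP_j = one more guarded iteration, up to j = 2):
  WP_0: (not (c + 2*n != -5)) and tab[3] <= -1
  WP_1: (c + 2*n != -5 -> ((not (c + 2*n != -5)) and tab[3] <= -1)) and ((not (c + 2*n != -5)) -> tab[3] <= -1)
  WP_2: (c + 2*n != -5 -> ((c + 2*n != -5 -> ((not (c + 2*n != -5)) and tab[3] <= -1)) and ((not (c + 2*n != -5)) -> tab[3] <= -1))) and ((not (c + 2*n != -5)) -> tab[3] <= -1)
So before the loop: (c + 2*n != -5 -> ((c + 2*n != -5 -> ((not (c + 2*n != -5)) and tab[3] <= -1)) and ((not (c + 2*n != -5)) -> tab[3] <= -1))) and ((not (c + 2*n != -5)) -> tab[3] <= -1)
Before y := 3*lim + 5: (c + 2*n != -5 -> ((c + 2*n != -5 -> ((not (c + 2*n != -5)) and tab[3] <= -1)) and ((not (c + 2*n != -5)) -> tab[3] <= -1))) and ((not (c + 2*n != -5)) -> tab[3] <= -1)
Answer: WP = (c + 2*n != -5 -> ((c + 2*n != -5 -> ((not (c + 2*n != -5)) and tab[3] <= -1)) and ((not (c + 2*n != -5)) -> tab[3] <= -1))) and ((not (c + 2*n != -5)) -> tab[3] <= -1)


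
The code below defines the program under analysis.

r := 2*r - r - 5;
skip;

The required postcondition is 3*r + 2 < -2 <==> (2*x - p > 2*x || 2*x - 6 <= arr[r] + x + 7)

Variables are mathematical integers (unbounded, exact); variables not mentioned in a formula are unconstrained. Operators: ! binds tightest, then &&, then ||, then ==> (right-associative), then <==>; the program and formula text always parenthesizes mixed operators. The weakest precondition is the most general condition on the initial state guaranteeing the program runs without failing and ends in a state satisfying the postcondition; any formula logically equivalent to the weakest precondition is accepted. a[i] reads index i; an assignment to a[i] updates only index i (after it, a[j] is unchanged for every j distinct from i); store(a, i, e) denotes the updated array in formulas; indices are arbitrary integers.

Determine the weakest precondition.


Working backward. After the program, the postcondition 3*r + 2 < -2 <==> (2*x - p > 2*x || 2*x - 6 <= arr[r] + x + 7) must hold; in canonical form it is 3*r < -4 <==> (p < 0 || x <= arr[r] + 13).
Before skip: 3*r < -4 <==> (p < 0 || x <= arr[r] + 13)
Before r := 2*r - r - 5: 3*r < 11 <==> (p < 0 || x <= arr[r - 5] + 13)
Answer: WP = 3*r < 11 <==> (p < 0 || x <= arr[r - 5] + 13)


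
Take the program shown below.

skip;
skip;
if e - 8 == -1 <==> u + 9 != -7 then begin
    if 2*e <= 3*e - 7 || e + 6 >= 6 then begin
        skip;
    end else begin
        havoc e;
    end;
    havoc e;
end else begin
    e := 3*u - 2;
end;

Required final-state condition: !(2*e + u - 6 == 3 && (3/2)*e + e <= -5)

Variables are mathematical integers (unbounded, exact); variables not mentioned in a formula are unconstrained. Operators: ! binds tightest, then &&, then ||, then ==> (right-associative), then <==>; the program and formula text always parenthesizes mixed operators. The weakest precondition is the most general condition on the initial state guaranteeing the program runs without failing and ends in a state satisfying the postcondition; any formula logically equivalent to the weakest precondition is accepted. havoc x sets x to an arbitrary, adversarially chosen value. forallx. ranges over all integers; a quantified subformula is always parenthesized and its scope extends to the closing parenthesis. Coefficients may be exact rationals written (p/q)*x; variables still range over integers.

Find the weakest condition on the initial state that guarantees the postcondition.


Working backward. After the program, the postcondition !(2*e + u - 6 == 3 && (3/2)*e + e <= -5) must hold; in canonical form it is !(2*e + u == 9 && (5/2)*e <= -5).
Then branch requires ((e >= 7 || e >= 0) ==> (forall e_1. (!(2*e_1 + u == 9 && (5/2)*e_1 <= -5)))) && ((!(e >= 7 || e >= 0)) ==> (forall e_1. (!(2*e_1 + u == 9 && (5/2)*e_1 <= -5)))); else branch requires !(7*u == 13 && (15/2)*u <= 0).
Before the if: ((e == 7 <==> u != -16) ==> (((e >= 7 || e >= 0) ==> (forall e_1. (!(2*e_1 + u == 9 && (5/2)*e_1 <= -5)))) && ((!(e >= 7 || e >= 0)) ==> (forall e_1. (!(2*e_1 + u == 9 && (5/2)*e_1 <= -5)))))) && ((!(e == 7 <==> u != -16)) ==> (!(7*u == 13 && (15/2)*u <= 0)))
Before skip: ((e == 7 <==> u != -16) ==> (((e >= 7 || e >= 0) ==> (forall e_1. (!(2*e_1 + u == 9 && (5/2)*e_1 <= -5)))) && ((!(e >= 7 || e >= 0)) ==> (forall e_1. (!(2*e_1 + u == 9 && (5/2)*e_1 <= -5)))))) && ((!(e == 7 <==> u != -16)) ==> (!(7*u == 13 && (15/2)*u <= 0)))
Before skip: ((e == 7 <==> u != -16) ==> (((e >= 7 || e >= 0) ==> (forall e_1. (!(2*e_1 + u == 9 && (5/2)*e_1 <= -5)))) && ((!(e >= 7 || e >= 0)) ==> (forall e_1. (!(2*e_1 + u == 9 && (5/2)*e_1 <= -5)))))) && ((!(e == 7 <==> u != -16)) ==> (!(7*u == 13 && (15/2)*u <= 0)))
Answer: WP = ((e == 7 <==> u != -16) ==> (((e >= 7 || e >= 0) ==> (forall e_1. (!(2*e_1 + u == 9 && (5/2)*e_1 <= -5)))) && ((!(e >= 7 || e >= 0)) ==> (forall e_1. (!(2*e_1 + u == 9 && (5/2)*e_1 <= -5)))))) && ((!(e == 7 <==> u != -16)) ==> (!(7*u == 13 && (15/2)*u <= 0)))


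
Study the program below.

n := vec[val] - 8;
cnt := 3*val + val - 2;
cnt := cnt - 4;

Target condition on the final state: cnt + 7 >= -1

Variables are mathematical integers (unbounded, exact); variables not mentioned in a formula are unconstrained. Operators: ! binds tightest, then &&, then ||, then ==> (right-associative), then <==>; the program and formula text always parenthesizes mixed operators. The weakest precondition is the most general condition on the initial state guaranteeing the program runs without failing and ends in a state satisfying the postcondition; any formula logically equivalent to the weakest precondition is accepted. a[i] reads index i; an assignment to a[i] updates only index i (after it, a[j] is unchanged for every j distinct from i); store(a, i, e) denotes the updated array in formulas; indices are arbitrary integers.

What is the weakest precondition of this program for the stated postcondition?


Working backward. After the program, the postcondition cnt + 7 >= -1 must hold; in canonical form it is cnt >= -8.
Before cnt := cnt - 4: cnt >= -4
Before cnt := 3*val + val - 2: 4*val >= -2
Before n := vec[val] - 8: 4*val >= -2
Answer: WP = 4*val >= -2


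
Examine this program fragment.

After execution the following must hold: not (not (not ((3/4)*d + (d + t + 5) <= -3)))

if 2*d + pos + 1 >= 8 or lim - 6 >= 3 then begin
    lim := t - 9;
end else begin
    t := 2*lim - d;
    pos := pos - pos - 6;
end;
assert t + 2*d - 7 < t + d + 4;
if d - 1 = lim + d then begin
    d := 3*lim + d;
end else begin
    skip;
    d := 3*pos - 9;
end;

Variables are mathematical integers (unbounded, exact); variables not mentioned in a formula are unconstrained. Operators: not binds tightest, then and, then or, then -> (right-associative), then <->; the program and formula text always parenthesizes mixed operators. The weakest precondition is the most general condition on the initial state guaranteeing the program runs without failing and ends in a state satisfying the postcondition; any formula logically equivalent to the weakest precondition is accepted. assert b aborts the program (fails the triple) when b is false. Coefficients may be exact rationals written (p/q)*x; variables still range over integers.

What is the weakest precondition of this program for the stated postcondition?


Working backward. After the program, the postcondition not (not (not ((3/4)*d + (d + t + 5) <= -3))) must hold; in canonical form it is not ((7/4)*d + t <= -8).
Then branch requires not ((7/4)*d + (21/4)*lim + t <= -8); else branch requires not ((21/4)*pos + t <= 31/4).
Before the if: (lim = -1 -> (not ((7/4)*d + (21/4)*lim + t <= -8))) and ((not (lim = -1)) -> (not ((21/4)*pos + t <= 31/4)))
Before assert t + 2*d - 7 < t + d + 4: d < 11 and (lim = -1 -> (not ((7/4)*d + (21/4)*lim + t <= -8))) and ((not (lim = -1)) -> (not ((21/4)*pos + t <= 31/4)))
Then branch requires d < 11 and (t = 8 -> (not ((7/4)*d + (25/4)*t <= 157/4))) and ((not (t = 8)) -> (not ((21/4)*pos + t <= 31/4))); else branch requires d < 11 and (lim = -1 -> (not ((3/4)*d + (29/4)*lim <= -8))) and ((not (lim = -1)) -> (not (2*lim <= d + 157/4))).
Before the if: ((2*d + pos >= 7 or lim >= 9) -> (d < 11 and (t = 8 -> (not ((7/4)*d + (25/4)*t <= 157/4))) and ((not (t = 8)) -> (not ((21/4)*pos + t <= 31/4))))) and ((not (2*d + pos >= 7 or lim >= 9)) -> (d < 11 and (lim = -1 -> (not ((3/4)*d + (29/4)*lim <= -8))) and ((not (lim = -1)) -> (not (2*lim <= d + 157/4)))))
Answer: WP = ((2*d + pos >= 7 or lim >= 9) -> (d < 11 and (t = 8 -> (not ((7/4)*d + (25/4)*t <= 157/4))) and ((not (t = 8)) -> (not ((21/4)*pos + t <= 31/4))))) and ((not (2*d + pos >= 7 or lim >= 9)) -> (d < 11 and (lim = -1 -> (not ((3/4)*d + (29/4)*lim <= -8))) and ((not (lim = -1)) -> (not (2*lim <= d + 157/4)))))


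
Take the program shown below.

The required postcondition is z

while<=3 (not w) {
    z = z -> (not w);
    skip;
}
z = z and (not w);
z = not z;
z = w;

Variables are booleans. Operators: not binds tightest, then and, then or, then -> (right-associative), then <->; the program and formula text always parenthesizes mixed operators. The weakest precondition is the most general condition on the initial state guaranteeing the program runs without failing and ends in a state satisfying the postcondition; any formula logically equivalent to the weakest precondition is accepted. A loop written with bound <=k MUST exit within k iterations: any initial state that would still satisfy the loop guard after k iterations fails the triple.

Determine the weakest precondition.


Working backward. After the program, z must hold.
Before z := w: w
Before z := not z: w
Before z := z and (not w): w
Before the loop (bound <=3), unroll the exhaustion recursion (WP_0 = exit-now case; WP_j = one more guarded iteration, up to j = 3):
  WP_0: w
  WP_1: (not w) -> w
  WP_2: (not w) -> ((not w) -> w)
  WP_3: (not w) -> ((not w) -> ((not w) -> w))
So before the loop: (not w) -> ((not w) -> ((not w) -> w))
Answer: WP = (not w) -> ((not w) -> ((not w) -> w))


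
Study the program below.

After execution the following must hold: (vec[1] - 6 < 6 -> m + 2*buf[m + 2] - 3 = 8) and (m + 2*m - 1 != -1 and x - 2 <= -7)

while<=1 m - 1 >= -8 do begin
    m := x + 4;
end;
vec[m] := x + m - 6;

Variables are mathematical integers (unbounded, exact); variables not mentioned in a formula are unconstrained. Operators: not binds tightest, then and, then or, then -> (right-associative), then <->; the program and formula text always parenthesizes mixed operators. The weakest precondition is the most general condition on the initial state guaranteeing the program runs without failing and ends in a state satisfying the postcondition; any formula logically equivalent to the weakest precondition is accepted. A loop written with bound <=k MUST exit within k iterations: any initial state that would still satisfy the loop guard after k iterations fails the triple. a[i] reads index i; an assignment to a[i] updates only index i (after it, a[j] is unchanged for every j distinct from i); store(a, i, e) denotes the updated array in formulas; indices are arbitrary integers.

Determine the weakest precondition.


Working backward. After the program, the postcondition (vec[1] - 6 < 6 -> m + 2*buf[m + 2] - 3 = 8) and (m + 2*m - 1 != -1 and x - 2 <= -7) must hold; in canonical form it is (vec[1] < 12 -> 2*buf[m + 2] + m = 11) and 3*m != 0 and x <= -5.
Before vec[m] := x + m - 6: (store(vec, m, m + x - 6)[1] < 12 -> 2*buf[m + 2] + m = 11) and 3*m != 0 and x <= -5
Before the loop (bound <=1), unroll the exhaustion recursion (WP_0 = exit-now case; WP_j = one more guarded iteration, up to j = 1):
  WP_0: (not (m >= -7)) and (store(vec, m, m + x - 6)[1] < 12 -> 2*buf[m + 2] + m = 11) and 3*m != 0 and x <= -5
  WP_1: (m >= -7 -> ((not (x >= -11)) and (store(vec, x + 4, 2*x - 2)[1] < 12 -> 2*buf[x + 6] + x = 7) and 3*x != -12 and x <= -5)) and ((not (m >= -7)) -> ((store(vec, m, m + x - 6)[1] < 12 -> 2*buf[m + 2] + m = 11) and 3*m != 0 and x <= -5))
So before the loop: (m >= -7 -> ((not (x >= -11)) and (store(vec, x + 4, 2*x - 2)[1] < 12 -> 2*buf[x + 6] + x = 7) and 3*x != -12 and x <= -5)) and ((not (m >= -7)) -> ((store(vec, m, m + x - 6)[1] < 12 -> 2*buf[m + 2] + m = 11) and 3*m != 0 and x <= -5))
Answer: WP = (m >= -7 -> ((not (x >= -11)) and (store(vec, x + 4, 2*x - 2)[1] < 12 -> 2*buf[x + 6] + x = 7) and 3*x != -12 and x <= -5)) and ((not (m >= -7)) -> ((store(vec, m, m + x - 6)[1] < 12 -> 2*buf[m + 2] + m = 11) and 3*m != 0 and x <= -5))


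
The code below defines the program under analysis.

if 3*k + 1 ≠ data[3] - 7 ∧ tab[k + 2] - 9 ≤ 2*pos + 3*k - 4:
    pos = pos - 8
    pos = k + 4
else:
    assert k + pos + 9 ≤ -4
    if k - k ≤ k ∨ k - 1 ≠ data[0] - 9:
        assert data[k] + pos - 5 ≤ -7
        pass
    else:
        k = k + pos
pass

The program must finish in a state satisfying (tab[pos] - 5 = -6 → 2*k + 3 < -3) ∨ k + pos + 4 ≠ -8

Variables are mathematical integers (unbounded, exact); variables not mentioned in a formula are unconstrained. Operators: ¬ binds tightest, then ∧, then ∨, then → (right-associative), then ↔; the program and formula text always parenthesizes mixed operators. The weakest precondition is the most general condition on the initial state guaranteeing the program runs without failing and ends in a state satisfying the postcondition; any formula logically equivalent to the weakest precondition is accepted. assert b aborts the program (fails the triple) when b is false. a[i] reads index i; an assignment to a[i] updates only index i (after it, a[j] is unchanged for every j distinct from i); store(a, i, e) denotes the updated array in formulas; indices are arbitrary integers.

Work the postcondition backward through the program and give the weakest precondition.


Working backward. After the program, the postcondition (tab[pos] - 5 = -6 → 2*k + 3 < -3) ∨ k + pos + 4 ≠ -8 must hold; in canonical form it is (tab[pos] = -1 → 2*k < -6) ∨ k + pos ≠ -12.
Before skip: (tab[pos] = -1 → 2*k < -6) ∨ k + pos ≠ -12
Then branch requires (tab[k + 4] = -1 → 2*k < -6) ∨ 2*k ≠ -16; else branch requires k + pos ≤ -13 ∧ ((k ≥ 0 ∨ k ≠ data[0] - 8) → (data[k] + pos ≤ -2 ∧ ((tab[pos] = -1 → 2*k < -6) ∨ k + pos ≠ -12))) ∧ ((¬(k ≥ 0 ∨ k ≠ data[0] - 8)) → ((tab[pos] = -1 → 2*k + 2*pos < -6) ∨ k + 2*pos ≠ -12)).
Before the if: ((3*k ≠ data[3] - 8 ∧ tab[k + 2] ≤ 3*k + 2*pos + 5) → ((tab[k + 4] = -1 → 2*k < -6) ∨ 2*k ≠ -16)) ∧ ((¬(3*k ≠ data[3] - 8 ∧ tab[k + 2] ≤ 3*k + 2*pos + 5)) → (k + pos ≤ -13 ∧ ((k ≥ 0 ∨ k ≠ data[0] - 8) → (data[k] + pos ≤ -2 ∧ ((tab[pos] = -1 → 2*k < -6) ∨ k + pos ≠ -12))) ∧ ((¬(k ≥ 0 ∨ k ≠ data[0] - 8)) → ((tab[pos] = -1 → 2*k + 2*pos < -6) ∨ k + 2*pos ≠ -12))))
Answer: WP = ((3*k ≠ data[3] - 8 ∧ tab[k + 2] ≤ 3*k + 2*pos + 5) → ((tab[k + 4] = -1 → 2*k < -6) ∨ 2*k ≠ -16)) ∧ ((¬(3*k ≠ data[3] - 8 ∧ tab[k + 2] ≤ 3*k + 2*pos + 5)) → (k + pos ≤ -13 ∧ ((k ≥ 0 ∨ k ≠ data[0] - 8) → (data[k] + pos ≤ -2 ∧ ((tab[pos] = -1 → 2*k < -6) ∨ k + pos ≠ -12))) ∧ ((¬(k ≥ 0 ∨ k ≠ data[0] - 8)) → ((tab[pos] = -1 → 2*k + 2*pos < -6) ∨ k + 2*pos ≠ -12))))


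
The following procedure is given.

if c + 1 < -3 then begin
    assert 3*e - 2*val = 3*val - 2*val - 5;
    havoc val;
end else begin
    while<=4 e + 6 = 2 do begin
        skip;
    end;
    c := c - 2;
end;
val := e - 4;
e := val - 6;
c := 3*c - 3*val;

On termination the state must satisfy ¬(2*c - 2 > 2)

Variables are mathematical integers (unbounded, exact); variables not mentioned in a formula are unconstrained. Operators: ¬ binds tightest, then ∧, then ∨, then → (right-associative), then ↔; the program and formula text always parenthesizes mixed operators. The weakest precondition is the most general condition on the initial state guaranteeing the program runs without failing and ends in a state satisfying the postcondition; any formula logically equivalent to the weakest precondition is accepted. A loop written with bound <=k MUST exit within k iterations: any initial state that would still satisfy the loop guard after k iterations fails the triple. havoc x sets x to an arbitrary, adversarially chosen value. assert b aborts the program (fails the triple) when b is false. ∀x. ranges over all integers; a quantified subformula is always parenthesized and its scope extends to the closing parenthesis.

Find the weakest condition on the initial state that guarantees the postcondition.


Working backward. After the program, the postcondition ¬(2*c - 2 > 2) must hold; in canonical form it is ¬(2*c > 4).
Before c := 3*c - 3*val: ¬(6*c > 6*val + 4)
Before e := val - 6: ¬(6*c > 6*val + 4)
Before val := e - 4: ¬(6*c > 6*e - 20)
Then branch requires 3*e = 3*val - 5 ∧ (¬(6*c > 6*e - 20)); else branch requires (e = -4 → ((e = -4 → ((e = -4 → ((e = -4 → ((¬(e = -4)) ∧ (¬(6*c > 6*e - 8)))) ∧ ((¬(e = -4)) → (¬(6*c > 6*e - 8))))) ∧ ((¬(e = -4)) → (¬(6*c > 6*e - 8))))) ∧ ((¬(e = -4)) → (¬(6*c > 6*e - 8))))) ∧ ((¬(e = -4)) → (¬(6*c > 6*e - 8))).
Before the if: (c < -4 → (3*e = 3*val - 5 ∧ (¬(6*c > 6*e - 20)))) ∧ ((¬(c < -4)) → ((e = -4 → ((e = -4 → ((e = -4 → ((e = -4 → ((¬(e = -4)) ∧ (¬(6*c > 6*e - 8)))) ∧ ((¬(e = -4)) → (¬(6*c > 6*e - 8))))) ∧ ((¬(e = -4)) → (¬(6*c > 6*e - 8))))) ∧ ((¬(e = -4)) → (¬(6*c > 6*e - 8))))) ∧ ((¬(e = -4)) → (¬(6*c > 6*e - 8)))))
Answer: WP = (c < -4 → (3*e = 3*val - 5 ∧ (¬(6*c > 6*e - 20)))) ∧ ((¬(c < -4)) → ((e = -4 → ((e = -4 → ((e = -4 → ((e = -4 → ((¬(e = -4)) ∧ (¬(6*c > 6*e - 8)))) ∧ ((¬(e = -4)) → (¬(6*c > 6*e - 8))))) ∧ ((¬(e = -4)) → (¬(6*c > 6*e - 8))))) ∧ ((¬(e = -4)) → (¬(6*c > 6*e - 8))))) ∧ ((¬(e = -4)) → (¬(6*c > 6*e - 8)))))
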